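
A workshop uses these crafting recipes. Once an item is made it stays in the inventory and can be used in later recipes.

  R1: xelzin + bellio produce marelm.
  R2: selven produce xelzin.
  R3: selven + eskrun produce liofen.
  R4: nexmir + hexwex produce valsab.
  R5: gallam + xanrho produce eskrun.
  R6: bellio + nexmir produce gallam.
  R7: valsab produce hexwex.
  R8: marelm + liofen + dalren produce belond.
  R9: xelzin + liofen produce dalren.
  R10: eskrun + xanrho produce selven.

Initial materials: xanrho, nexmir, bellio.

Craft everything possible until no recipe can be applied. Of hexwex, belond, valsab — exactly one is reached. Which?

bellio + nexmir → gallam (R6).
gallam + xanrho → eskrun (R5).
eskrun + xanrho → selven (R10).
Using R2, selven makes xelzin.
selven + eskrun → liofen (R3).
Using R1, xelzin and bellio make marelm.
Using R9, xelzin and liofen make dalren.
marelm + liofen + dalren → belond (R8).
valsab would need nexmir and hexwex (R4), but hexwex is never obtained. hexwex would need valsab (R7), but valsab is never obtained.

belond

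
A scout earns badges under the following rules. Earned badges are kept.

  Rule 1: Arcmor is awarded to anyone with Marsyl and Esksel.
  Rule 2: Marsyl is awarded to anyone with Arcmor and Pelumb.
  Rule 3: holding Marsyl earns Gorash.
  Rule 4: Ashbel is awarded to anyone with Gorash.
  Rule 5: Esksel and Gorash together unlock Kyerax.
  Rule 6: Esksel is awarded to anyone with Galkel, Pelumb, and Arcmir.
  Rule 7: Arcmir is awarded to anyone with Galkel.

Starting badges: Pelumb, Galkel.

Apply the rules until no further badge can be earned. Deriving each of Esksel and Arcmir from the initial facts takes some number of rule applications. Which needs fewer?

Arcmir

Arcmir: With Galkel, Arcmir is earned (Rule 7). [1 rule application]
Esksel: With Galkel, Arcmir is earned (Rule 7). With Galkel, Pelumb, and Arcmir, Esksel is earned (Rule 6). [2 rule applications]
Arcmir needs fewer.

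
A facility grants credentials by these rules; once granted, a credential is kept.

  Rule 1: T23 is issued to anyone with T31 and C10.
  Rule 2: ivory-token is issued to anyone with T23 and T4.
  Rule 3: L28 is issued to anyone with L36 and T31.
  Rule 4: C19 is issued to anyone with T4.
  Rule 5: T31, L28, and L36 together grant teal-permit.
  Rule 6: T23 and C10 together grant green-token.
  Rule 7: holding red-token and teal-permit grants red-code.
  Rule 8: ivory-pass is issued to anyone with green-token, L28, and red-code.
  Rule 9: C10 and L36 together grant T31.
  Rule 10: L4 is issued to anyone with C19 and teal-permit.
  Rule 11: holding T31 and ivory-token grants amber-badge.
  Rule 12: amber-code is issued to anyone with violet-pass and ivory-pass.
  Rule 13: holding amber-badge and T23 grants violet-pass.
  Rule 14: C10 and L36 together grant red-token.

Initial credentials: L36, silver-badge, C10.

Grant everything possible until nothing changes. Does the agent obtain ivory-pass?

Yes

Holding C10 and L36 grants T31 (Rule 9).
Holding C10 and L36 grants red-token (Rule 14).
Holding L36 and T31 grants L28 (Rule 3).
Holding T31 and C10 grants T23 (Rule 1).
Holding T23 and C10 grants green-token (Rule 6).
Holding T31, L28, and L36 grants teal-permit (Rule 5).
Holding red-token and teal-permit grants red-code (Rule 7).
Holding green-token, L28, and red-code grants ivory-pass (Rule 8).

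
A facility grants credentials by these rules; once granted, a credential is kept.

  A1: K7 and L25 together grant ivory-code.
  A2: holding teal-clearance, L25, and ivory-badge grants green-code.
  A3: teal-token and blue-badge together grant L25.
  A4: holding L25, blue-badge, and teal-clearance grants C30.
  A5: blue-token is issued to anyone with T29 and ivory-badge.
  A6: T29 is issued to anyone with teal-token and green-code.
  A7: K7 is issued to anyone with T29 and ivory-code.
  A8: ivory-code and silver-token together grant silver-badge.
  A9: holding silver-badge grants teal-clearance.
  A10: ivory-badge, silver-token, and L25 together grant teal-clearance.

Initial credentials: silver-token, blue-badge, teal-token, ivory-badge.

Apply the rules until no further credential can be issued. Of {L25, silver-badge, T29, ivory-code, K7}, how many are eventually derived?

2

Holding teal-token and blue-badge grants L25 (A3).
Holding ivory-badge, silver-token, and L25 grants teal-clearance (A10).
Holding teal-clearance, L25, and ivory-badge grants green-code (A2).
Holding teal-token and green-code grants T29 (A6).
L25: reached.
silver-badge would need ivory-code and silver-token (A8), but ivory-code is never granted.
T29: reached.
ivory-code would need K7 and L25 (A1), but K7 is never granted.
K7 would need T29 and ivory-code (A7), but ivory-code is never granted.
Reached: L25 and T29 — 2 of the 5.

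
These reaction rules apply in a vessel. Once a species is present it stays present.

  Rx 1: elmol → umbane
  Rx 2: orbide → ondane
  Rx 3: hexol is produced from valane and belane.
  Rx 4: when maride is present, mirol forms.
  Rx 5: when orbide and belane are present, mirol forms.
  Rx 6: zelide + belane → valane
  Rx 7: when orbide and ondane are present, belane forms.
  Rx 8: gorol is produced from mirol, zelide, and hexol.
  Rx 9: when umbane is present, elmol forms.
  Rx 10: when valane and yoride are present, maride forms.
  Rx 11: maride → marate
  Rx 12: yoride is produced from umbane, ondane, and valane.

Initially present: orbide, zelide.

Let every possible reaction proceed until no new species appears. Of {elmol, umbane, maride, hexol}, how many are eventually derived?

1

orbide present → ondane forms (Rx 2).
orbide and ondane present → belane forms (Rx 7).
zelide and belane present → valane forms (Rx 6).
valane and belane present → hexol forms (Rx 3).
elmol would need umbane (Rx 9), but umbane never forms.
umbane would need elmol (Rx 1), but elmol never forms.
maride would need valane and yoride (Rx 10), but yoride never forms.
hexol: reached.
Reached: hexol — 1 of the 4.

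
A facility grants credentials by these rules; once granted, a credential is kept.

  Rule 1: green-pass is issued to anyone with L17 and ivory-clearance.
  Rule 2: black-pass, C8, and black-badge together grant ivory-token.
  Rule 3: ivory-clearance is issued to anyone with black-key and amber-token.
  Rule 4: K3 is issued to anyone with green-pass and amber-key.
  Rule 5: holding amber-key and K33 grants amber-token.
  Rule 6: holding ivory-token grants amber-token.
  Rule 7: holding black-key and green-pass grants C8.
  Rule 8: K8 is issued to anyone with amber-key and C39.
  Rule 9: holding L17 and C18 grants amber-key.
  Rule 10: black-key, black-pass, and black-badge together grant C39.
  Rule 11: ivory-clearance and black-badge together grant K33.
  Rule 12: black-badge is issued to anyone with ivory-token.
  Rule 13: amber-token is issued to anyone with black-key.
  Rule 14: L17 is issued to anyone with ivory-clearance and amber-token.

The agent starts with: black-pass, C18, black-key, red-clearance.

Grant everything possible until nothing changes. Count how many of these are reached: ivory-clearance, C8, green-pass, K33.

3

Holding black-key grants amber-token (Rule 13).
Holding black-key and amber-token grants ivory-clearance (Rule 3).
Holding ivory-clearance and amber-token grants L17 (Rule 14).
Holding L17 and ivory-clearance grants green-pass (Rule 1).
Holding black-key and green-pass grants C8 (Rule 7).
ivory-clearance: reached.
C8: reached.
green-pass: reached.
K33 would need ivory-clearance and black-badge (Rule 11), but black-badge is never granted.
Reached: ivory-clearance, C8, and green-pass — 3 of the 4.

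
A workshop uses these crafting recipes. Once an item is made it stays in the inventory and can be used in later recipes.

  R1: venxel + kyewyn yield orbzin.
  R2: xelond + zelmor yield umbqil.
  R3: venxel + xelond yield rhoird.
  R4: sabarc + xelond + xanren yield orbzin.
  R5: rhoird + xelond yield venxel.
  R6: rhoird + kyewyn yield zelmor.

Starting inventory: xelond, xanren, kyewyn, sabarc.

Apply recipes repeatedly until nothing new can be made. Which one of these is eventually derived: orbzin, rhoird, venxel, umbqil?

orbzin

Using R4, sabarc, xelond, and xanren make orbzin.
rhoird would need venxel and xelond (R3), but venxel is never obtained. venxel would need rhoird and xelond (R5), but rhoird is never obtained. umbqil would need xelond and zelmor (R2), but zelmor is never obtained.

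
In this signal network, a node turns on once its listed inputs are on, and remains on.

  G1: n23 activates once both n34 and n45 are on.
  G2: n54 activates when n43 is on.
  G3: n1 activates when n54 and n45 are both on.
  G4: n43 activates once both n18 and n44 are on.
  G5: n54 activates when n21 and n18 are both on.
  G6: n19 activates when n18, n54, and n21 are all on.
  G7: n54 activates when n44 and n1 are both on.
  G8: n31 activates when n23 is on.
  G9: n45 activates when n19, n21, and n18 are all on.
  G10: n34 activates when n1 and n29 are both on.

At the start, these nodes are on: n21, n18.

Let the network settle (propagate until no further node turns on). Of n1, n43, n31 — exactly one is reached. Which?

G5: n21 and n18 on → n54 on.
n18, n54, and n21 are on, so n19 activates (G6).
G9: n19, n21, and n18 on → n45 on.
G3: n54 and n45 on → n1 on.
n43 would need n18 and n44 (G4), but n44 never turns on. n31 would need n23 (G8), but n23 never turns on.

n1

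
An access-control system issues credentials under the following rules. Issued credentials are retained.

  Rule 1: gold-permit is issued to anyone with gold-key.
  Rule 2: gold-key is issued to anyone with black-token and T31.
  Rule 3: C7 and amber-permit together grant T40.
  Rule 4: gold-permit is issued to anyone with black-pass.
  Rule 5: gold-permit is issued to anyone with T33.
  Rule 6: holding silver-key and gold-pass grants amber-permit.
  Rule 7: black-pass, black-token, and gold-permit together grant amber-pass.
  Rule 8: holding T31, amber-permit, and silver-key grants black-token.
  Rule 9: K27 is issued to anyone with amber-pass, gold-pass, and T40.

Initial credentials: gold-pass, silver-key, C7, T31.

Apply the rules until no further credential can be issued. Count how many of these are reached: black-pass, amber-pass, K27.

No rule produces black-pass, and it is not given.
amber-pass would need black-pass, black-token, and gold-permit (Rule 7), but black-pass is never granted.
K27 would need amber-pass, gold-pass, and T40 (Rule 9), but amber-pass is never granted.
None of the 3 are reached.

0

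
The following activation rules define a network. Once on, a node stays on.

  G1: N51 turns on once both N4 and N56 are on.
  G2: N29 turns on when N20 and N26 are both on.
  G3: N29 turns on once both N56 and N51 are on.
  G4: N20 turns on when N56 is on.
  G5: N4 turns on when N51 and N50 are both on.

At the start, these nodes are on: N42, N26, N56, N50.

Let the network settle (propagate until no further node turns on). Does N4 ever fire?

N4 would need N51 and N50 (G5), but N51 never turns on.

No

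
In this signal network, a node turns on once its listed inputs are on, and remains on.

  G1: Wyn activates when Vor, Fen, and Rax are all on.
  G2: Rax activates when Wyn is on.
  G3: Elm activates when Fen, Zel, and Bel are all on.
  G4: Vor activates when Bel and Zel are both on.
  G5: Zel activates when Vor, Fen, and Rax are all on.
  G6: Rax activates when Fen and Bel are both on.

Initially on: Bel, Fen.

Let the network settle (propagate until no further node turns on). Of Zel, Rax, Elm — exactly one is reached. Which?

Rax

Fen and Bel are on, so Rax activates (G6).
Elm would need Fen, Zel, and Bel (G3), but Zel never turns on. Zel would need Vor, Fen, and Rax (G5), but Vor never turns on.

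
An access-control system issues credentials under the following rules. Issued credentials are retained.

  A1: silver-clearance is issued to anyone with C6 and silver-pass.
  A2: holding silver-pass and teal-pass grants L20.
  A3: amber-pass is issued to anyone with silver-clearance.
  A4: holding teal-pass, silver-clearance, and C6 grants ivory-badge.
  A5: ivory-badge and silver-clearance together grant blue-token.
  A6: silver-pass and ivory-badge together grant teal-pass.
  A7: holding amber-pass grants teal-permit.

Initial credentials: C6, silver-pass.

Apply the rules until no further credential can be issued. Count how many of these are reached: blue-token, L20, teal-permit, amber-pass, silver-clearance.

3

Holding C6 and silver-pass grants silver-clearance (A1).
Holding silver-clearance grants amber-pass (A3).
Holding amber-pass grants teal-permit (A7).
blue-token would need ivory-badge and silver-clearance (A5), but ivory-badge is never granted.
L20 would need silver-pass and teal-pass (A2), but teal-pass is never granted.
teal-permit: reached.
amber-pass: reached.
silver-clearance: reached.
Reached: teal-permit, amber-pass, and silver-clearance — 3 of the 5.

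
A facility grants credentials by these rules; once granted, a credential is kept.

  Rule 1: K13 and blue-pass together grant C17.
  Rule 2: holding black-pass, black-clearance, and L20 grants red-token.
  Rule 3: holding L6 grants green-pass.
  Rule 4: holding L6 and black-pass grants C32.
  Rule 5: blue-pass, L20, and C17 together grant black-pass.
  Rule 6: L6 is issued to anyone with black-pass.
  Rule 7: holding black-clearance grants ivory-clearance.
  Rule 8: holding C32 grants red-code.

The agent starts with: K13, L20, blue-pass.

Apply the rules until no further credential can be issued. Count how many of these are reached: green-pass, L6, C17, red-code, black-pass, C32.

Holding K13 and blue-pass grants C17 (Rule 1).
Holding blue-pass, L20, and C17 grants black-pass (Rule 5).
Holding black-pass grants L6 (Rule 6).
Holding L6 grants green-pass (Rule 3).
Holding L6 and black-pass grants C32 (Rule 4).
Holding C32 grants red-code (Rule 8).
green-pass: reached.
L6: reached.
C17: reached.
red-code: reached.
black-pass: reached.
C32: reached.
All 6 are reached.

6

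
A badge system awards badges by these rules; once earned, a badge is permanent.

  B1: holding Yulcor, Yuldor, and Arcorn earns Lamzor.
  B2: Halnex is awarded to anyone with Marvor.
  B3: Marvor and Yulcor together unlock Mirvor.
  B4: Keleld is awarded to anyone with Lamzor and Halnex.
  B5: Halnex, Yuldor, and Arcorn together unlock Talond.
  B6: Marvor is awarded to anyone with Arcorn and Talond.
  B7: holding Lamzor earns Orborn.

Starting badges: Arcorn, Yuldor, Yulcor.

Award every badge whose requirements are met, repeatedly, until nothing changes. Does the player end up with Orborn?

Yes

With Yulcor, Yuldor, and Arcorn, Lamzor is earned (B1).
With Lamzor, Orborn is earned (B7).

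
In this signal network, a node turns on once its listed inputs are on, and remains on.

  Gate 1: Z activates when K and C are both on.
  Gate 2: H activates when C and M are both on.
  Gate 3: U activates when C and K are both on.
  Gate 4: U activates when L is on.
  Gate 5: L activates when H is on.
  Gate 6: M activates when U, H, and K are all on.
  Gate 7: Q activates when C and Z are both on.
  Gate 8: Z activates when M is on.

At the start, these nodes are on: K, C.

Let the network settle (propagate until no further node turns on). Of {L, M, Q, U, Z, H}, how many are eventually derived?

3

K and C are on, so Z activates (Gate 1).
C and K are on, so U activates (Gate 3).
Gate 7: C and Z on → Q on.
L would need H (Gate 5), but H never turns on.
M would need U, H, and K (Gate 6), but H never turns on.
Q: reached.
U: reached.
Z: reached.
H would need C and M (Gate 2), but M never turns on.
Reached: Q, U, and Z — 3 of the 6.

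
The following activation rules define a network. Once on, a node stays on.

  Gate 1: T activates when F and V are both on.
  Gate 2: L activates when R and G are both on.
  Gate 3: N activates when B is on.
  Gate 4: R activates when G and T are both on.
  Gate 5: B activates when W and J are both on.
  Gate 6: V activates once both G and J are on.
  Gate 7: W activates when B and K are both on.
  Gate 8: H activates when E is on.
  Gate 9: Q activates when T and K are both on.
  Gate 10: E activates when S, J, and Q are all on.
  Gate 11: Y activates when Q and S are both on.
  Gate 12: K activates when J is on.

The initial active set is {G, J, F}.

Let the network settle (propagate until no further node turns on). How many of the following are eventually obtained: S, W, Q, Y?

1

J is on, so K activates (Gate 12).
Gate 6: G and J on → V on.
Gate 1: F and V on → T on.
T and K are on, so Q activates (Gate 9).
No rule produces S, and it is not given.
W would need B and K (Gate 7), but B never turns on.
Q: reached.
Y would need Q and S (Gate 11), but S never turns on.
Reached: Q — 1 of the 4.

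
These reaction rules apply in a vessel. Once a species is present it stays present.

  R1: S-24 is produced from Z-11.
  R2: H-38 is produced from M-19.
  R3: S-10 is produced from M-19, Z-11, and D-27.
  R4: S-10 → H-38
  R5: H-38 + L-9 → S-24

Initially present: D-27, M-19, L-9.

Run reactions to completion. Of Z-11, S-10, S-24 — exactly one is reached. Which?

S-24

M-19 present → H-38 forms (R2).
H-38 and L-9 present → S-24 forms (R5).
S-10 would need M-19, Z-11, and D-27 (R3), but Z-11 never forms. No rule produces Z-11, and it is not given.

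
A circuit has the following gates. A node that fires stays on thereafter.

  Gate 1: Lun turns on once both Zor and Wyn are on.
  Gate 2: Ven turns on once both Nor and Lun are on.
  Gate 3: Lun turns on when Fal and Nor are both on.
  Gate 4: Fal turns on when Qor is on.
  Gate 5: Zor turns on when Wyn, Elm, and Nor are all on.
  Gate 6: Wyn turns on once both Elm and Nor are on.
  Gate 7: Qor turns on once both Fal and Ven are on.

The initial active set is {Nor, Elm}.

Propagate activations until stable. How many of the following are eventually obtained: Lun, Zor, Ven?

Elm and Nor are on, so Wyn turns on (Gate 6).
Wyn, Elm, and Nor are on, so Zor turns on (Gate 5).
Gate 1: Zor and Wyn on → Lun on.
Gate 2: Nor and Lun on → Ven on.
Lun: reached.
Zor: reached.
Ven: reached.
All 3 are reached.

3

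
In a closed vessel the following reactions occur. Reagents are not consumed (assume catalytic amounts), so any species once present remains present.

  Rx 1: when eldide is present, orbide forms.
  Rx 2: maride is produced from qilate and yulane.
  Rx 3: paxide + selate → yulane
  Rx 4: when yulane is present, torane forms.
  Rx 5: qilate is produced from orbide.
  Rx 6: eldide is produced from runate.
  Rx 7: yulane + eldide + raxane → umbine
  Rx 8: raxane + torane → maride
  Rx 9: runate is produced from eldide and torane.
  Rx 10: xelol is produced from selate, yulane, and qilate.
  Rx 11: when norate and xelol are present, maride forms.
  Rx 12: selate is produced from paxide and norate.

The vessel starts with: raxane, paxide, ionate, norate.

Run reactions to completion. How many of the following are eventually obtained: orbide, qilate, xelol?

orbide would need eldide (Rx 1), but eldide never forms.
qilate would need orbide (Rx 5), but orbide never forms.
xelol would need selate, yulane, and qilate (Rx 10), but qilate never forms.
None of the 3 are reached.

0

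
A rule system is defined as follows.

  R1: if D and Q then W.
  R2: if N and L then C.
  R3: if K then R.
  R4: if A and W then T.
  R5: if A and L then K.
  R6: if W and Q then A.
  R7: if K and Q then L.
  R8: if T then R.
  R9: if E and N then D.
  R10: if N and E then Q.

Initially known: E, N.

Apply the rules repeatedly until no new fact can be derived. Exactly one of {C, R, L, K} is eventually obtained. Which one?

R

From E and N, R9 gives D.
From N and E, R10 gives Q.
From D and Q, R1 gives W.
W and Q hold, so A follows (R6).
From A and W, R4 gives T.
T holds, so R follows (R8).
C would need N and L (R2), but L is never established. K would need A and L (R5), but L is never established. L would need K and Q (R7), but K is never established.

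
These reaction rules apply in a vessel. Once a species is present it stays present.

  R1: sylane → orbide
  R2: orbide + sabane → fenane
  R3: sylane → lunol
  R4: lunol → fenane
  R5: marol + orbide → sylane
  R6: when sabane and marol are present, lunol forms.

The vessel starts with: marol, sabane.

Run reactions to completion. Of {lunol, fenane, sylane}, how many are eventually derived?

sabane and marol present → lunol forms (R6).
lunol present → fenane forms (R4).
lunol: reached.
fenane: reached.
sylane would need marol and orbide (R5), but orbide never forms.
Reached: lunol and fenane — 2 of the 3.

2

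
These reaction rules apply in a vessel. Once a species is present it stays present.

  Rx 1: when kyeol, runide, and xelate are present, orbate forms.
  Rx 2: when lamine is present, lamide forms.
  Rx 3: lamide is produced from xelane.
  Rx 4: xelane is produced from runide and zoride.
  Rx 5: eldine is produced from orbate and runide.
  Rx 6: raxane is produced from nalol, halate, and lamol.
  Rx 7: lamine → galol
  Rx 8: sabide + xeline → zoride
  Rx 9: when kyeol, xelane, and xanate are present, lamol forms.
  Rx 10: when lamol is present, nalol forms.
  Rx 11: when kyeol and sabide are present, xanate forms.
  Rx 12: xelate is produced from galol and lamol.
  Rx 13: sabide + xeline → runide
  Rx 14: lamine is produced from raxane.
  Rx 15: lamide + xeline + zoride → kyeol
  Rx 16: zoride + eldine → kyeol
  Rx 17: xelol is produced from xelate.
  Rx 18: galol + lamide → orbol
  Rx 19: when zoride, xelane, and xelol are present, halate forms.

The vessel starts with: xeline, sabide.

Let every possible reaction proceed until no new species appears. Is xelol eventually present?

xelol would need xelate (Rx 17), but xelate never forms.

No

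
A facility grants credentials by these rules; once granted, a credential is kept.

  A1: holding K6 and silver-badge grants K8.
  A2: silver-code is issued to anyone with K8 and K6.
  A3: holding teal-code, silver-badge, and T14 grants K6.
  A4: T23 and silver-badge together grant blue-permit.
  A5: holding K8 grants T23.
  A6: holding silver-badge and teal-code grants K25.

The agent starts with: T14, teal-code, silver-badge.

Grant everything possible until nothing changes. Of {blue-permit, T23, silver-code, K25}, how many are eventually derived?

4

Holding teal-code, silver-badge, and T14 grants K6 (A3).
Holding silver-badge and teal-code grants K25 (A6).
Holding K6 and silver-badge grants K8 (A1).
Holding K8 grants T23 (A5).
Holding K8 and K6 grants silver-code (A2).
Holding T23 and silver-badge grants blue-permit (A4).
blue-permit: reached.
T23: reached.
silver-code: reached.
K25: reached.
All 4 are reached.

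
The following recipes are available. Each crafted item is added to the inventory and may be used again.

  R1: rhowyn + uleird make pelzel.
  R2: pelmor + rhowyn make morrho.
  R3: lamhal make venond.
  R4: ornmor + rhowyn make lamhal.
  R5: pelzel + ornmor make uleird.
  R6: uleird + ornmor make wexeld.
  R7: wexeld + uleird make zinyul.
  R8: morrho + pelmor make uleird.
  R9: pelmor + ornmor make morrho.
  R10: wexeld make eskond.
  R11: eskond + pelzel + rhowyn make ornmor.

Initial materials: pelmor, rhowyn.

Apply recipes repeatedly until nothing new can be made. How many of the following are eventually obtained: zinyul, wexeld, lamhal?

zinyul would need wexeld and uleird (R7), but wexeld is never obtained.
wexeld would need uleird and ornmor (R6), but ornmor is never obtained.
lamhal would need ornmor and rhowyn (R4), but ornmor is never obtained.
None of the 3 are reached.

0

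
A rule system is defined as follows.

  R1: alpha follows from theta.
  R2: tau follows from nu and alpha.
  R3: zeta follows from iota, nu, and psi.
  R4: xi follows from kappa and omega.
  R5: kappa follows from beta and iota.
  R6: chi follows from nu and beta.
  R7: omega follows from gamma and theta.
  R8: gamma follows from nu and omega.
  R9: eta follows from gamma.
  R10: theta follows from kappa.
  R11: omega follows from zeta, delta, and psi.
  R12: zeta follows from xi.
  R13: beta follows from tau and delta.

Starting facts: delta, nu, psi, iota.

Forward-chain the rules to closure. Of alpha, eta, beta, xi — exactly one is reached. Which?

eta

From iota, nu, and psi, R3 gives zeta.
From zeta, delta, and psi, R11 gives omega.
From nu and omega, R8 gives gamma.
From gamma, R9 gives eta.
beta would need tau and delta (R13), but tau is never established. alpha would need theta (R1), but theta is never established. xi would need kappa and omega (R4), but kappa is never established.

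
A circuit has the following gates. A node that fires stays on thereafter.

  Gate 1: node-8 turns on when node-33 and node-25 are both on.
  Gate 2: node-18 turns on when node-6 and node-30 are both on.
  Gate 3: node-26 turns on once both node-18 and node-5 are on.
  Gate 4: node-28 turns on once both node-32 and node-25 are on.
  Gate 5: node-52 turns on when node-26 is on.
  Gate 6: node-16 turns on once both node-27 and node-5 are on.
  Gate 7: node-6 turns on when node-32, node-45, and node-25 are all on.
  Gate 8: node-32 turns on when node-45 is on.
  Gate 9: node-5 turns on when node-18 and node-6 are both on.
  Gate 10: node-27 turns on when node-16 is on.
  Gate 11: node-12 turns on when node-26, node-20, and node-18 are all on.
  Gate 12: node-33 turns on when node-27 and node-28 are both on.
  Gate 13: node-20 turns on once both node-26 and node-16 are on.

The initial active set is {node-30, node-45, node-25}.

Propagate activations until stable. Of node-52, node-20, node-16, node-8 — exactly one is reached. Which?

node-52

node-45 is on, so node-32 turns on (Gate 8).
node-32, node-45, and node-25 are on, so node-6 turns on (Gate 7).
node-6 and node-30 are on, so node-18 turns on (Gate 2).
Gate 9: node-18 and node-6 on → node-5 on.
node-18 and node-5 are on, so node-26 turns on (Gate 3).
Gate 5: node-26 on → node-52 on.
node-8 would need node-33 and node-25 (Gate 1), but node-33 never turns on. node-16 would need node-27 and node-5 (Gate 6), but node-27 never turns on. node-20 would need node-26 and node-16 (Gate 13), but node-16 never turns on.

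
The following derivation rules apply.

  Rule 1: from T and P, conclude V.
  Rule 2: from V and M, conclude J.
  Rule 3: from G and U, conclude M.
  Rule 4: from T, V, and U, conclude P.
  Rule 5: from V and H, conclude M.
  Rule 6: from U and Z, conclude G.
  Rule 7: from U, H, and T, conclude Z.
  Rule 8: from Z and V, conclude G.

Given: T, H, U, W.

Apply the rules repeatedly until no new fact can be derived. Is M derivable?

Yes

U, H, and T hold, so Z follows (Rule 7).
From U and Z, Rule 6 gives G.
G and U hold, so M follows (Rule 3).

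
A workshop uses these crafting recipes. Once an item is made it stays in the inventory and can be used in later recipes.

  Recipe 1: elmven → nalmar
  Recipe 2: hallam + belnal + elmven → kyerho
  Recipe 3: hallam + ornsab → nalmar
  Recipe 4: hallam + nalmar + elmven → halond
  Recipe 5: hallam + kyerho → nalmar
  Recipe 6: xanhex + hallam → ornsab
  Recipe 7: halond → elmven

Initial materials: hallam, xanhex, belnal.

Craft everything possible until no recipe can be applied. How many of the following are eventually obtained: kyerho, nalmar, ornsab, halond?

2

xanhex + hallam → ornsab (Recipe 6).
Using Recipe 3, hallam and ornsab make nalmar.
kyerho would need hallam, belnal, and elmven (Recipe 2), but elmven is never obtained.
nalmar: reached.
ornsab: reached.
halond would need hallam, nalmar, and elmven (Recipe 4), but elmven is never obtained.
Reached: nalmar and ornsab — 2 of the 4.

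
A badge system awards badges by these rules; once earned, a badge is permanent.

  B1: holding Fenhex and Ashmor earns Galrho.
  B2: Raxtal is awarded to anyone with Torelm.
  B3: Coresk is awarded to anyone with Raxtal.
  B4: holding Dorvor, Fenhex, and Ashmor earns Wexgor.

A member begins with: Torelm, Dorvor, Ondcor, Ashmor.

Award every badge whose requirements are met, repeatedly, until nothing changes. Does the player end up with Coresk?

With Torelm, Raxtal is earned (B2).
With Raxtal, Coresk is earned (B3).

Yes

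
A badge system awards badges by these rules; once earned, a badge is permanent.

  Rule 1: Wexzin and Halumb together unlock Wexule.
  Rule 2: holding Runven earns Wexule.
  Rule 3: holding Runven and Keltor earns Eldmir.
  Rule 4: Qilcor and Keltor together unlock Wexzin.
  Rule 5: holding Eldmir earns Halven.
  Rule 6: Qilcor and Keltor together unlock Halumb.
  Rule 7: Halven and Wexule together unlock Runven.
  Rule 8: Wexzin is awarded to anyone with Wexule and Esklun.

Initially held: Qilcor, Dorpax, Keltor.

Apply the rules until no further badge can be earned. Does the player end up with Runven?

No

Runven would need Halven and Wexule (Rule 7), but Halven is never earned.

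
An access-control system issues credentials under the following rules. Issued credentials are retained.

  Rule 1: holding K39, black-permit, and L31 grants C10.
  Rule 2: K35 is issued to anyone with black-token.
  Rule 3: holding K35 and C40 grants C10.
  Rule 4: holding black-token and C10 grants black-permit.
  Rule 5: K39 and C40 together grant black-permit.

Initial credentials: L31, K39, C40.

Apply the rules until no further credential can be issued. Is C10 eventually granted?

Holding K39 and C40 grants black-permit (Rule 5).
Holding K39, black-permit, and L31 grants C10 (Rule 1).

Yes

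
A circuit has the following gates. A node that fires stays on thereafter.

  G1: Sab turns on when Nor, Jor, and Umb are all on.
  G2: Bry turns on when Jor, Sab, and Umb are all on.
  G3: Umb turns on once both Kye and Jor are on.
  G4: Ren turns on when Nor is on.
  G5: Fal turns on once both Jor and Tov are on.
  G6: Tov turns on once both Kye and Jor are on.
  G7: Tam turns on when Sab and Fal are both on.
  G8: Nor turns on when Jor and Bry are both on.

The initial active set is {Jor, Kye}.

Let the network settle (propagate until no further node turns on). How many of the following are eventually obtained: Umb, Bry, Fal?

2

Kye and Jor are on, so Tov turns on (G6).
G3: Kye and Jor on → Umb on.
Jor and Tov are on, so Fal turns on (G5).
Umb: reached.
Bry would need Jor, Sab, and Umb (G2), but Sab never turns on.
Fal: reached.
Reached: Umb and Fal — 2 of the 3.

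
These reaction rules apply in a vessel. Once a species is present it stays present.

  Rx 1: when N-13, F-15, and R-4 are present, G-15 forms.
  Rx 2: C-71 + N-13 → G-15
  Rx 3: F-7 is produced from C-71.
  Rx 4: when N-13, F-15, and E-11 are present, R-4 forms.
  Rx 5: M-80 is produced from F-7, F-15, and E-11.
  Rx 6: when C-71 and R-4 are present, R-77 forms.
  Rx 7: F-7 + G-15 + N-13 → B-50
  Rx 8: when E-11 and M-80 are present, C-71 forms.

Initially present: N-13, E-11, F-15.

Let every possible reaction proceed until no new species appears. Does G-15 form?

Yes

N-13, F-15, and E-11 present → R-4 forms (Rx 4).
N-13, F-15, and R-4 present → G-15 forms (Rx 1).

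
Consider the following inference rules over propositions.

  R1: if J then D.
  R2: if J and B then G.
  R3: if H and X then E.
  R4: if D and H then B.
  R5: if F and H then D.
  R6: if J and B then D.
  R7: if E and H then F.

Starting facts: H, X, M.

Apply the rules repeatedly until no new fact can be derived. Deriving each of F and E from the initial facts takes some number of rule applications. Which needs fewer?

E

E: H and X hold, so E follows (R3). [1 rule application]
F: From H and X, R3 gives E. From E and H, R7 gives F. [2 rule applications]
E needs fewer.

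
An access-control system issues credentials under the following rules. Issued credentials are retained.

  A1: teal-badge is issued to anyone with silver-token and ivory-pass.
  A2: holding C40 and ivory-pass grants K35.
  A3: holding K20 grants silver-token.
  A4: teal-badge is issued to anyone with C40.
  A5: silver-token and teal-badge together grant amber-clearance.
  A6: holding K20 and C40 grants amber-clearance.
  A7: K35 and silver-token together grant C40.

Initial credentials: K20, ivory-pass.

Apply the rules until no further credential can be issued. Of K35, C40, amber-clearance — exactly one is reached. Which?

Holding K20 grants silver-token (A3).
Holding silver-token and ivory-pass grants teal-badge (A1).
Holding silver-token and teal-badge grants amber-clearance (A5).
C40 would need K35 and silver-token (A7), but K35 is never granted. K35 would need C40 and ivory-pass (A2), but C40 is never granted.

amber-clearance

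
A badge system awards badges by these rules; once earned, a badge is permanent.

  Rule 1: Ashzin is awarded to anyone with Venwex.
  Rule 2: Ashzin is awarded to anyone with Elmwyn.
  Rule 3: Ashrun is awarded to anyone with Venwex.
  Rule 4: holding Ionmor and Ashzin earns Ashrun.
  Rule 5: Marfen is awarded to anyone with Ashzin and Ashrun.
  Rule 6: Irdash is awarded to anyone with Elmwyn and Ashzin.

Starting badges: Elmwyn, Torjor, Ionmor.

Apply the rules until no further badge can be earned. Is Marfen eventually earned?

Yes

With Elmwyn, Ashzin is earned (Rule 2).
With Ionmor and Ashzin, Ashrun is earned (Rule 4).
With Ashzin and Ashrun, Marfen is earned (Rule 5).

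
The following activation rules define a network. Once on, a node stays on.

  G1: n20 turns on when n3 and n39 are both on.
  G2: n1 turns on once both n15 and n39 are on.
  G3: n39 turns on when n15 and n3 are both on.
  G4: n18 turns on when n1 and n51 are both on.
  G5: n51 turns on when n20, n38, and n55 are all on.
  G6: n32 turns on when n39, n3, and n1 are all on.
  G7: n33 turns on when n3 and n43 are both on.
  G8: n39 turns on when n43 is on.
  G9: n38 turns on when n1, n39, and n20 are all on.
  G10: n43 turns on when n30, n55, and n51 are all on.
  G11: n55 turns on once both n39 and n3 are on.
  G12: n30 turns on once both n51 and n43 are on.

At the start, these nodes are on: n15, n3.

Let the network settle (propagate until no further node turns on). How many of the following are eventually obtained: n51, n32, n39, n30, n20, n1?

n15 and n3 are on, so n39 turns on (G3).
n3 and n39 are on, so n20 turns on (G1).
n39 and n3 are on, so n55 turns on (G11).
n15 and n39 are on, so n1 turns on (G2).
G9: n1, n39, and n20 on → n38 on.
G6: n39, n3, and n1 on → n32 on.
n20, n38, and n55 are on, so n51 turns on (G5).
n51: reached.
n32: reached.
n39: reached.
n30 would need n51 and n43 (G12), but n43 never turns on.
n20: reached.
n1: reached.
Reached: n51, n32, n39, n20, and n1 — 5 of the 6.

5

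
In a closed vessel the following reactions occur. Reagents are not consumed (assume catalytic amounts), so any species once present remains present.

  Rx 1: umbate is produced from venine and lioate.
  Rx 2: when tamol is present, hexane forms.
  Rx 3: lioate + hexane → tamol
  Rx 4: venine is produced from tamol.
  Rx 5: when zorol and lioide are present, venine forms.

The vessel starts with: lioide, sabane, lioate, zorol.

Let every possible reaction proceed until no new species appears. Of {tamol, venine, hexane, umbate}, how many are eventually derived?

zorol and lioide present → venine forms (Rx 5).
venine and lioate present → umbate forms (Rx 1).
tamol would need lioate and hexane (Rx 3), but hexane never forms.
venine: reached.
hexane would need tamol (Rx 2), but tamol never forms.
umbate: reached.
Reached: venine and umbate — 2 of the 4.

2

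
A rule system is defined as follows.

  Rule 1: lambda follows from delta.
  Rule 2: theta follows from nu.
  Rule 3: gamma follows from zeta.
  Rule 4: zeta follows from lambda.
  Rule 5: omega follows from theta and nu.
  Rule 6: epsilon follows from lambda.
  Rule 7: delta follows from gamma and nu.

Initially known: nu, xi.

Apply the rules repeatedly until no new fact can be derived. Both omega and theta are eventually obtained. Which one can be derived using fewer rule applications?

theta: nu holds, so theta follows (Rule 2). [1 rule application]
omega: nu holds, so theta follows (Rule 2). theta and nu hold, so omega follows (Rule 5). [2 rule applications]
theta needs fewer.

theta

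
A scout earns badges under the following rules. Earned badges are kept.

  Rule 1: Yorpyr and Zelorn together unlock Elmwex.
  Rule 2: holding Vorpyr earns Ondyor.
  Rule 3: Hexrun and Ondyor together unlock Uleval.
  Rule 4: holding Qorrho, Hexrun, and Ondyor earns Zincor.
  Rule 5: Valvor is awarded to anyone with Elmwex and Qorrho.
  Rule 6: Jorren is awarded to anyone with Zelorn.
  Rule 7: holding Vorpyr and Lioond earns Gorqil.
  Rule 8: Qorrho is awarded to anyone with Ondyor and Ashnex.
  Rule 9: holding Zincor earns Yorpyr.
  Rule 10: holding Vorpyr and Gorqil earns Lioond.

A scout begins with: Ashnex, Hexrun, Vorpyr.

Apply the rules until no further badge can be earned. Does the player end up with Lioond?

Lioond would need Vorpyr and Gorqil (Rule 10), but Gorqil is never earned.

No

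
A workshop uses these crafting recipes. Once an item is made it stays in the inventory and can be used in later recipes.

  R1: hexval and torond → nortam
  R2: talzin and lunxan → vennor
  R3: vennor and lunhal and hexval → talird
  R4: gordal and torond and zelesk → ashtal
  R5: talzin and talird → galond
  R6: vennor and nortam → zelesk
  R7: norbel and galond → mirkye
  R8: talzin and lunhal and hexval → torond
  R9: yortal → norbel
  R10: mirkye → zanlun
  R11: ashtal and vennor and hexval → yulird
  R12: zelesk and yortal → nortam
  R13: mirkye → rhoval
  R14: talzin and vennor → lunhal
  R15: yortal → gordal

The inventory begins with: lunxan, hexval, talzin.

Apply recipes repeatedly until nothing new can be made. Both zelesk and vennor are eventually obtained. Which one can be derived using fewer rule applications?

vennor: Using R2, talzin and lunxan make vennor. [1 rule application]
zelesk: talzin and lunxan → vennor (R2). talzin and vennor → lunhal (R14). talzin and lunhal and hexval → torond (R8). Using R1, hexval and torond make nortam. vennor and nortam → zelesk (R6). [5 rule applications]
vennor needs fewer.

vennor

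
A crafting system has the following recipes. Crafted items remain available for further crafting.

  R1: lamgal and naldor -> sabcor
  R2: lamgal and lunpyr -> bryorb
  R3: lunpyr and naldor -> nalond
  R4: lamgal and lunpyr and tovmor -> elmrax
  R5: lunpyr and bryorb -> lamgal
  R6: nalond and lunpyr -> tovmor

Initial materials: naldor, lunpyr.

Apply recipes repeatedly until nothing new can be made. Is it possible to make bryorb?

No

bryorb would need lamgal and lunpyr (R2), but lamgal is never obtained.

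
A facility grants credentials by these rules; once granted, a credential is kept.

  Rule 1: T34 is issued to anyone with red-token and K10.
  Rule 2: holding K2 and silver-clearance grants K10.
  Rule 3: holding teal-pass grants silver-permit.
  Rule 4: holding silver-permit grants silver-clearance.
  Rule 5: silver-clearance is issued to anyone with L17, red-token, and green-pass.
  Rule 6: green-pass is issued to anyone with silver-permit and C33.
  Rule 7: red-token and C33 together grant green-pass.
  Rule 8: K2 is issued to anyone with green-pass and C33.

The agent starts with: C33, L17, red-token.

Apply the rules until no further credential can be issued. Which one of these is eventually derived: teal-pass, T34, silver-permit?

T34

Holding red-token and C33 grants green-pass (Rule 7).
Holding L17, red-token, and green-pass grants silver-clearance (Rule 5).
Holding green-pass and C33 grants K2 (Rule 8).
Holding K2 and silver-clearance grants K10 (Rule 2).
Holding red-token and K10 grants T34 (Rule 1).
silver-permit would need teal-pass (Rule 3), but teal-pass is never granted. No rule produces teal-pass, and it is not given.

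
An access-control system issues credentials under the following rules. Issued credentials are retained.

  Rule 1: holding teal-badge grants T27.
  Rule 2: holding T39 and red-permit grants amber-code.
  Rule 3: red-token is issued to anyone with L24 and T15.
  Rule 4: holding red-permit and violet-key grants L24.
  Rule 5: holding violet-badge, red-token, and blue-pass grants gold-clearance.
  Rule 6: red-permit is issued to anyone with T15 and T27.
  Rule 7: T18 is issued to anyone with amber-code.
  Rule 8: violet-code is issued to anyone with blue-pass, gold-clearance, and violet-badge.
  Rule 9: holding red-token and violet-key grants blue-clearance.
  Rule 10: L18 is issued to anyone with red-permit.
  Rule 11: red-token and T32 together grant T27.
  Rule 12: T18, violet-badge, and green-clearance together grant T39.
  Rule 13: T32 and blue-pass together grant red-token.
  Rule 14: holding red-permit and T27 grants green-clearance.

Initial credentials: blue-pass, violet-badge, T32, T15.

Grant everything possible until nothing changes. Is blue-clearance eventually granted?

No

blue-clearance would need red-token and violet-key (Rule 9), but violet-key is never granted.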